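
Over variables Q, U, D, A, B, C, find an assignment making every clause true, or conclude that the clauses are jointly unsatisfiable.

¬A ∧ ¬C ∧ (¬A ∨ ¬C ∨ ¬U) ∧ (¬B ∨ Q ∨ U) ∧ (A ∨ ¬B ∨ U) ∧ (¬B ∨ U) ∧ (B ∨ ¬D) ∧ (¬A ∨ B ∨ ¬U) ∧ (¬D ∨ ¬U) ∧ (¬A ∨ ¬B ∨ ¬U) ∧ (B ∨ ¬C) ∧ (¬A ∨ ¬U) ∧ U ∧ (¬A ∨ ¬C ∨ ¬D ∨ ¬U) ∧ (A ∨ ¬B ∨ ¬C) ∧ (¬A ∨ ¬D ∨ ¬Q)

Unit clause (¬A) forces A = False.
Unit clause (¬C) forces C = False.
Unit clause (U) forces U = True.
In (¬D ∨ ¬U) only ¬D is left, so D = False.
Set Q = True.
Set B = False.
All clauses satisfied.

Q = True; U = True; D = False; A = False; B = False; C = False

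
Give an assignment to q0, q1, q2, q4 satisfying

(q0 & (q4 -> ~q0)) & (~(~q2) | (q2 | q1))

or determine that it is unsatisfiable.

q0 = True, q1 = True, q2 = True, q4 = False

  q0 & (q4 -> ~q0) = True
    q4 -> ~q0 = True
      ~q0 = False
  ~(~q2) | (q2 | q1) = True
    ~(~q2) = True
      ~q2 = False
    q2 | q1 = True
Both conjuncts True, so the formula holds.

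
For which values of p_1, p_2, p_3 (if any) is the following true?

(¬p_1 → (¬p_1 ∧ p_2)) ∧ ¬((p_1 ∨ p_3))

p_1=F, p_2=T, p_3=F

  ¬p_1 → (¬p_1 ∧ p_2) = True
    ¬p_1 = True
    ¬p_1 ∧ p_2 = True
      ¬p_1 = True
  ¬((p_1 ∨ p_3)) = True
    p_1 ∨ p_3 = False
Both conjuncts True, so the formula holds.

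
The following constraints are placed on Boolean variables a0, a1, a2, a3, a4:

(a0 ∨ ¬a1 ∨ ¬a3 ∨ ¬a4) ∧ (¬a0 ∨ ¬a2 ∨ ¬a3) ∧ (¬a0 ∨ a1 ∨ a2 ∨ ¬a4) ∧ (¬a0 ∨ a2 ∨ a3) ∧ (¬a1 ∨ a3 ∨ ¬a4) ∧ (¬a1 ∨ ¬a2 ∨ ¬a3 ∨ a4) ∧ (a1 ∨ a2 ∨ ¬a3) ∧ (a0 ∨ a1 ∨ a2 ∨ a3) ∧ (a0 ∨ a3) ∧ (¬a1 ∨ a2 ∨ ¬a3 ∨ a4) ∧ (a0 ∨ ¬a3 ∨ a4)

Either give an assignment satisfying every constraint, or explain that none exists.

a0=T, a1=F, a2=T, a3=F, a4=F

Set a0 = True.
Set a1 = False.
Set a2 = True.
  then (¬a0 ∨ ¬a2 ∨ ¬a3) forces a3 = False.
Set a4 = False.
All clauses satisfied.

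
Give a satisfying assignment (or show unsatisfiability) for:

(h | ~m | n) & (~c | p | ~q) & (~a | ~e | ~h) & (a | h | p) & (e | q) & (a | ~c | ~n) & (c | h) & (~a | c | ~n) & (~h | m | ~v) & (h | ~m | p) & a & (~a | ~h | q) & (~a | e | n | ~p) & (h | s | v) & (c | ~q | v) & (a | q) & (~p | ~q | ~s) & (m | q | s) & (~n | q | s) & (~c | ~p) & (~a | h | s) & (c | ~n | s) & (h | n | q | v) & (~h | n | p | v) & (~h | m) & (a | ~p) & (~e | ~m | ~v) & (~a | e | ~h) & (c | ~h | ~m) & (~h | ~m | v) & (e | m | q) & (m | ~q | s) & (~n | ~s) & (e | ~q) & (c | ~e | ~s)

Unit clause (a) forces a = True.
Set n = False.
Try h = True:
  (~a | ~e | ~h) forces e = False.
  clause (~a | e | ~h) is falsified — backtrack.
So h = False.
  then (h | ~m | n) forces m = False.
  then (c | h) forces c = True.
  then (~c | ~p) forces p = False.
  then (~a | h | s) forces s = True.
  then (~c | p | ~q) forces q = False.
  then (e | q) forces e = True.
  then (h | n | q | v) forces v = True.
All clauses satisfied.

n: False, h: False, p: False, e: True, q: False, m: False, s: True, v: True, a: True, c: True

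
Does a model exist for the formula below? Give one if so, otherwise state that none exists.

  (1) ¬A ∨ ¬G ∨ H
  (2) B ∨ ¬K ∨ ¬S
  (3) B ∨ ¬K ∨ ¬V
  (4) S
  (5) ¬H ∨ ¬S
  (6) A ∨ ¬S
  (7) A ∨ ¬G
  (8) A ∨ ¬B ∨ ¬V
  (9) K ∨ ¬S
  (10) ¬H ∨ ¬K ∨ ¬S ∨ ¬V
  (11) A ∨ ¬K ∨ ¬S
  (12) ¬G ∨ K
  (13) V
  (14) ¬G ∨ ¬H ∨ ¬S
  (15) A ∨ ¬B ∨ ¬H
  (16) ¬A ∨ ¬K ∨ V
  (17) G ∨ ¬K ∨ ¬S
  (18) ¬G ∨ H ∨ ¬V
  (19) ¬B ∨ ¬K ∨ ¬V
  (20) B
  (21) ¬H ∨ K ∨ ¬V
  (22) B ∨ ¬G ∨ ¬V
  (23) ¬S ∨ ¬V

UNSATISFIABLE

Case V = True:
  (S) forces S = True.
  Clause (¬S ∨ ¬V) is falsified — contradiction.
Case V = False:
  Clause (V) is falsified — contradiction.
Both cases fail, so the formula is unsatisfiable.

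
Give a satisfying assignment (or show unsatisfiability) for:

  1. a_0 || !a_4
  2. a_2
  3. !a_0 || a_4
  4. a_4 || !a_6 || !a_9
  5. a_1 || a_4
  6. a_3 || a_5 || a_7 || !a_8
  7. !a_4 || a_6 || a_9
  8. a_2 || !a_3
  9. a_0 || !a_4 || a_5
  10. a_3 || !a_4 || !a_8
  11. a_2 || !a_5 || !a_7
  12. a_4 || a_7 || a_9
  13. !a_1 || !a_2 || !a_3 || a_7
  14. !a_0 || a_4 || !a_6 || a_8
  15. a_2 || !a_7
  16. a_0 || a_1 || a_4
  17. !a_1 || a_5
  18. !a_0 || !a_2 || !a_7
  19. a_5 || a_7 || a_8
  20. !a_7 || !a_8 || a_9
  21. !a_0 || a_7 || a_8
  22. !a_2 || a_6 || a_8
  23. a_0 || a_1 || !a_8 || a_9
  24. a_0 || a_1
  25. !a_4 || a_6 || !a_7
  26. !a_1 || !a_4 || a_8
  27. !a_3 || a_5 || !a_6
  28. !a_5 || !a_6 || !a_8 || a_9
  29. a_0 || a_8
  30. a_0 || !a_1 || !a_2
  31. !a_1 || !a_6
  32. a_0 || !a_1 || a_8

a_0 = True; a_1 = False; a_2 = True; a_3 = True; a_4 = True; a_5 = True; a_6 = True; a_7 = False; a_8 = True; a_9 = True

Unit clause (a_2) forces a_2 = True.
Set a_0 = True.
  then (!a_0 || a_4) forces a_4 = True.
  then (!a_0 || !a_2 || !a_7) forces a_7 = False.
  then (!a_0 || a_7 || a_8) forces a_8 = True.
  then (a_3 || !a_4 || !a_8) forces a_3 = True.
  then (!a_1 || !a_2 || !a_3 || a_7) forces a_1 = False.
Set a_5 = True.
Set a_6 = True.
  then (!a_5 || !a_6 || !a_8 || a_9) forces a_9 = True.
All clauses satisfied.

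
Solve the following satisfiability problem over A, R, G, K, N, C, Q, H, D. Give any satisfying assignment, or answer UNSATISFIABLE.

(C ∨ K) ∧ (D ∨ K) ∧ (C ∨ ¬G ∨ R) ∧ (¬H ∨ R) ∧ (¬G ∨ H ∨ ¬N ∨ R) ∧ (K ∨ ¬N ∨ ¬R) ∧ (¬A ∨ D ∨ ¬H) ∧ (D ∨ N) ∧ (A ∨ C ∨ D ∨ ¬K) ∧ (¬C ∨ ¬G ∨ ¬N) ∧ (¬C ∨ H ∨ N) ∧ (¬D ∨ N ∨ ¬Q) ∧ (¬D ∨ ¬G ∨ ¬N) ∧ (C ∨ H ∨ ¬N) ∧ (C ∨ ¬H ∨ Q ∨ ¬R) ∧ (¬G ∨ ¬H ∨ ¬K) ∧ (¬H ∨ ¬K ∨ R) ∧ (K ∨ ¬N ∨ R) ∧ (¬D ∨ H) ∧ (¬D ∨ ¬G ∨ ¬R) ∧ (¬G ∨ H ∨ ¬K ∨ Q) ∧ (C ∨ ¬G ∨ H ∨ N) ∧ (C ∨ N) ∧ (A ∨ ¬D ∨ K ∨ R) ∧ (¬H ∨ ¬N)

Set A = True.
Set R = False.
  then (¬H ∨ R) forces H = False.
  then (¬D ∨ H) forces D = False.
  then (D ∨ K) forces K = True.
  then (D ∨ N) forces N = True.
  then (C ∨ H ∨ ¬N) forces C = True.
  then (¬G ∨ H ∨ ¬N ∨ R) forces G = False.
Set Q = False.
All clauses satisfied.

A: True, R: False, G: False, K: True, N: True, C: True, Q: False, H: False, D: False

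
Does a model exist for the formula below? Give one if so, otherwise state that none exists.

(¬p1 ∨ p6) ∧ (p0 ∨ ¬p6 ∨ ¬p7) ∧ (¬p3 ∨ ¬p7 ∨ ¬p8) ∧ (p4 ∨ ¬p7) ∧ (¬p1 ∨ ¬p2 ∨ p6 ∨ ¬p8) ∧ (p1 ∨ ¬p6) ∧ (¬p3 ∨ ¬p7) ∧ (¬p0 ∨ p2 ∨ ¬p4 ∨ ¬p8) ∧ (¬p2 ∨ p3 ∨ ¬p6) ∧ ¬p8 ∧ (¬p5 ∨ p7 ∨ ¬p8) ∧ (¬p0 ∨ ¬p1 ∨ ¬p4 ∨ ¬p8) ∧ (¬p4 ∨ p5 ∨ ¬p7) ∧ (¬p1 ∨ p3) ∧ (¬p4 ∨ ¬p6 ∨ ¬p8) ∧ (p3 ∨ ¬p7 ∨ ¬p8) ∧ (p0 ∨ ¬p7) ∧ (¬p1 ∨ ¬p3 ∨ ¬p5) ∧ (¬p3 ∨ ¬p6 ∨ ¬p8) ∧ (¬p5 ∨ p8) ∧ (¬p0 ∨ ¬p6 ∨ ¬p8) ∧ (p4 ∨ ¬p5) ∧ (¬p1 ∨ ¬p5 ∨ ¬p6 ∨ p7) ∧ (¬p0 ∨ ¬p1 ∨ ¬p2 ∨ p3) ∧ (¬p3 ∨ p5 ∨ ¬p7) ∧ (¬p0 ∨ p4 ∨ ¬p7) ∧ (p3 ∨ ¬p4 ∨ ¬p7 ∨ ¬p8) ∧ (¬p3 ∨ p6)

p0 = False; p1 = True; p2 = True; p3 = True; p4 = True; p5 = False; p6 = True; p7 = False; p8 = False

Unit clause (¬p8) forces p8 = False.
In (¬p5 ∨ p8) only ¬p5 is left, so p5 = False.
Set p0 = False.
  then (p0 ∨ ¬p7) forces p7 = False.
Set p1 = True.
  then (¬p1 ∨ p6) forces p6 = True.
  then (¬p1 ∨ p3) forces p3 = True.
Set p2 = True.
Set p4 = True.
All clauses satisfied.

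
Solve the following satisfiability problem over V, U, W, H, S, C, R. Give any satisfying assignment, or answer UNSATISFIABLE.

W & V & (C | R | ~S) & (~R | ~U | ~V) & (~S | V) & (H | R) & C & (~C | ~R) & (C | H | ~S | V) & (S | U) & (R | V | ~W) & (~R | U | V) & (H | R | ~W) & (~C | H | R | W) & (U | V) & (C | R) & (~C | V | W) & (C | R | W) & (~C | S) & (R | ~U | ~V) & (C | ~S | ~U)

Unit clause (W) forces W = True.
Unit clause (V) forces V = True.
Unit clause (C) forces C = True.
In (~C | ~R) only ~R is left, so R = False.
In (H | R | ~W) only H is left, so H = True.
In (~C | S) only S is left, so S = True.
In (R | ~U | ~V) only ~U is left, so U = False.
All clauses satisfied.

V=T, U=F, W=T, H=T, S=T, C=T, R=F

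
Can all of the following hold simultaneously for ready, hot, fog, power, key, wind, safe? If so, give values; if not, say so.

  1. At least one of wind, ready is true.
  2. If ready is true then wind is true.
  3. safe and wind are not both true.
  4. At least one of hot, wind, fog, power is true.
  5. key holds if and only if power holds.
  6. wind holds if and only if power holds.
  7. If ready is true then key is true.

ready: False, hot: False, fog: True, power: True, key: True, wind: True, safe: False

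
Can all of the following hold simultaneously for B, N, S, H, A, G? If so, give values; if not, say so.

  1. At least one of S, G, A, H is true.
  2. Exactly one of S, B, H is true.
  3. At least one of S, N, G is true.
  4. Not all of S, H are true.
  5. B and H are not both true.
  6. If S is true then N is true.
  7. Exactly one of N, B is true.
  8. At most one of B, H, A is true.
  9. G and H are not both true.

B: False, N: True, S: True, H: False, A: True, G: False

  (1) {S, G, A, H}: 2 true — at least one ✓
  (2) {S, B, H}: 1 true — exactly one ✓
  (3) {S, N, G}: 2 true — at least one ✓
  (4) {S, H}: 1/2 true — not all ✓
  (5) B=F, H=F — not both ✓
  (6) S=T ⇒ N: T ✓
  (7) {N, B}: 1 true — exactly one ✓
  (8) {B, H, A}: 1 true — at most one ✓
  (9) G=F, H=F — not both ✓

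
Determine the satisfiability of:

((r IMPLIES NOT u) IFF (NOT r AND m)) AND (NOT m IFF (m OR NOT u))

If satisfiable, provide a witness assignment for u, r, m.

UNSATISFIABLE

Case m = True: the conjunct NOT m IFF (m OR NOT u) becomes NOT True IFF (True OR NOT u) = False.
Case m = False: the formula simplifies to NOT ((r IMPLIES NOT u)) AND NOT u.
  u = True: the conjunct NOT u is False.
  u = False: the conjunct NOT ((r IMPLIES NOT u)) becomes NOT ((r IMPLIES True)) = False.
Both cases fail — unsatisfiable.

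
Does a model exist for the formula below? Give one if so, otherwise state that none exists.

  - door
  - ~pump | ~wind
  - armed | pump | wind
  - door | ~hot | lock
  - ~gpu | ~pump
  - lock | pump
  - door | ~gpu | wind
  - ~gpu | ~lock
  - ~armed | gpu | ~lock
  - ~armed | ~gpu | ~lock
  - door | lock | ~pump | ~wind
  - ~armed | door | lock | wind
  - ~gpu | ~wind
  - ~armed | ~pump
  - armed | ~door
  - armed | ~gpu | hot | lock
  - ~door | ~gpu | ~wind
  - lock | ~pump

Case door = True:
  (armed | ~door) forces armed = True.
  (~armed | ~pump) forces pump = False.
  (lock | pump) forces lock = True.
  (~gpu | ~lock) forces gpu = False.
  Clause (~armed | gpu | ~lock) is falsified — contradiction.
Case door = False:
  Clause (door) is falsified — contradiction.
Both cases fail, so the formula is unsatisfiable.

The formula is unsatisfiable.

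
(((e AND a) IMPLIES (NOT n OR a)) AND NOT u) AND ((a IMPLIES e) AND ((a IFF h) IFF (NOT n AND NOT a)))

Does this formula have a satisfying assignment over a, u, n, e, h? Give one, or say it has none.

a: False, u: False, n: True, e: True, h: True

  ((e AND a) IMPLIES (NOT n OR a)) AND NOT u = True
    (e AND a) IMPLIES (NOT n OR a) = True
      e AND a = False
      NOT n OR a = False
        NOT n = False
    NOT u = True
  (a IMPLIES e) AND ((a IFF h) IFF (NOT n AND NOT a)) = True
    a IMPLIES e = True
    (a IFF h) IFF (NOT n AND NOT a) = True
      a IFF h = False
      NOT n AND NOT a = False
        NOT n = False
        NOT a = True
Both conjuncts True, so the formula holds.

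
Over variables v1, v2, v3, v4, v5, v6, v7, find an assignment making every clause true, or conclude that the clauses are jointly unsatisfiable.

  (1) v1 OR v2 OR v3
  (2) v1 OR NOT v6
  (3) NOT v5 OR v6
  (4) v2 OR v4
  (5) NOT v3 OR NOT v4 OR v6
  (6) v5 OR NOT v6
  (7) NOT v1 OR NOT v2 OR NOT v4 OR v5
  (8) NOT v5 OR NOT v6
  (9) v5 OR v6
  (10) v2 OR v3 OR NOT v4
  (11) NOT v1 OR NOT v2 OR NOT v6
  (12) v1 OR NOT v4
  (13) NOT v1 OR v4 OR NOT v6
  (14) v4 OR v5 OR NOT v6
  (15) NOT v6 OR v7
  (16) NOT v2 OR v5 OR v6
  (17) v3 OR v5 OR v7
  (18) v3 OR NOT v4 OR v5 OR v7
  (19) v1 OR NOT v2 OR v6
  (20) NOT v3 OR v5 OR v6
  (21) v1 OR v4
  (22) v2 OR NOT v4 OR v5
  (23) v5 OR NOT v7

No satisfying assignment exists.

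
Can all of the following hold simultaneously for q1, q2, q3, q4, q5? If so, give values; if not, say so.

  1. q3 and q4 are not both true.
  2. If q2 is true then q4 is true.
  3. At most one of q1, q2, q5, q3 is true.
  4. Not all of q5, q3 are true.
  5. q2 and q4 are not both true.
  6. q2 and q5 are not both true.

q1=F, q2=F, q3=F, q4=F, q5=F

  (1) q3=F, q4=F — not both ✓
  (2) q2=F ⇒ q4: vacuous ✓
  (3) {q1, q2, q5, q3}: 0 true — at most one ✓
  (4) {q5, q3}: 0/2 true — not all ✓
  (5) q2=F, q4=F — not both ✓
  (6) q2=F, q5=F — not both ✓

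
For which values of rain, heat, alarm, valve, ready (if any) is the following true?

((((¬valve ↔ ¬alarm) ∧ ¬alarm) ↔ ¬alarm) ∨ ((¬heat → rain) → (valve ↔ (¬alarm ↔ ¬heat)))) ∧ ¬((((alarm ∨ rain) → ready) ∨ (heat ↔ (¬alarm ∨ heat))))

rain = True, heat = False, alarm = False, valve = True, ready = False

  (((¬valve ↔ ¬alarm) ∧ ¬alarm) ↔ ¬alarm) ∨ ((¬heat → rain) → (valve ↔ (¬alarm ↔ ¬heat))) = True
    ((¬valve ↔ ¬alarm) ∧ ¬alarm) ↔ ¬alarm = False
      (¬valve ↔ ¬alarm) ∧ ¬alarm = False
        ¬valve ↔ ¬alarm = False
          ¬valve = False
          ¬alarm = True
        ¬alarm = True
      ¬alarm = True
    (¬heat → rain) → (valve ↔ (¬alarm ↔ ¬heat)) = True
      ¬heat → rain = True
        ¬heat = True
      valve ↔ (¬alarm ↔ ¬heat) = True
        ¬alarm ↔ ¬heat = True
          ¬alarm = True
          ¬heat = True
  ¬((((alarm ∨ rain) → ready) ∨ (heat ↔ (¬alarm ∨ heat)))) = True
    ((alarm ∨ rain) → ready) ∨ (heat ↔ (¬alarm ∨ heat)) = False
      (alarm ∨ rain) → ready = False
        alarm ∨ rain = True
      heat ↔ (¬alarm ∨ heat) = False
        ¬alarm ∨ heat = True
          ¬alarm = True
Both conjuncts True, so the formula holds.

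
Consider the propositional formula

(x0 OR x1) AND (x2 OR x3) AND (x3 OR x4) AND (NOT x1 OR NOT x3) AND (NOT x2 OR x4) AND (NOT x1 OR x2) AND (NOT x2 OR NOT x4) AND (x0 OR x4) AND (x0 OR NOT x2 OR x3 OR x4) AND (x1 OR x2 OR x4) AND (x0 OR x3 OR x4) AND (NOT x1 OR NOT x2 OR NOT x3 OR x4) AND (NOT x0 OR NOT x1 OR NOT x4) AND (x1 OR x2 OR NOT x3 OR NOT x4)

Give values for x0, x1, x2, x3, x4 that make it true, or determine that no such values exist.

Case x2 = True:
  (NOT x2 OR x4) forces x4 = True.
  Clause (NOT x2 OR NOT x4) is falsified — contradiction.
Case x2 = False:
  (x2 OR x3) forces x3 = True.
  (NOT x1 OR NOT x3) forces x1 = False.
  (x0 OR x1) forces x0 = True.
  (x1 OR x2 OR x4) forces x4 = True.
  Clause (x1 OR x2 OR NOT x3 OR NOT x4) is falsified — contradiction.
Both cases fail, so the formula is unsatisfiable.

The formula is unsatisfiable.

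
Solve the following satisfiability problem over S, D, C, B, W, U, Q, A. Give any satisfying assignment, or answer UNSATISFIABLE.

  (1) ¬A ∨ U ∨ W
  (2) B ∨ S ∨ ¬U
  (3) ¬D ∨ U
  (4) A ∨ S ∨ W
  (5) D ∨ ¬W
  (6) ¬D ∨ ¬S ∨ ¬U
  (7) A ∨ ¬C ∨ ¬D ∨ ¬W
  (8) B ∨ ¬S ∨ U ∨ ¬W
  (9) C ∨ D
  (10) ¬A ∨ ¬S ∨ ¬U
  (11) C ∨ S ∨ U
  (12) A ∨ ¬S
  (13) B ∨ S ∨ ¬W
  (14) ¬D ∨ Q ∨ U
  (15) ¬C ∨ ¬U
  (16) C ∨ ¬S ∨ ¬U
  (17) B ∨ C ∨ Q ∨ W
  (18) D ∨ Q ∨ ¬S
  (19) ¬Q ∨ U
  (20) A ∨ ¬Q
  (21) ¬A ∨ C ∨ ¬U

Set S = False.
Set D = True.
  then (¬D ∨ U) forces U = True.
  then (¬C ∨ ¬U) forces C = False.
  then (¬A ∨ C ∨ ¬U) forces A = False.
  then (B ∨ S ∨ ¬U) forces B = True.
  then (A ∨ S ∨ W) forces W = True.
  then (A ∨ ¬Q) forces Q = False.
All clauses satisfied.

S=F; D=T; C=F; B=T; W=T; U=T; Q=F; A=F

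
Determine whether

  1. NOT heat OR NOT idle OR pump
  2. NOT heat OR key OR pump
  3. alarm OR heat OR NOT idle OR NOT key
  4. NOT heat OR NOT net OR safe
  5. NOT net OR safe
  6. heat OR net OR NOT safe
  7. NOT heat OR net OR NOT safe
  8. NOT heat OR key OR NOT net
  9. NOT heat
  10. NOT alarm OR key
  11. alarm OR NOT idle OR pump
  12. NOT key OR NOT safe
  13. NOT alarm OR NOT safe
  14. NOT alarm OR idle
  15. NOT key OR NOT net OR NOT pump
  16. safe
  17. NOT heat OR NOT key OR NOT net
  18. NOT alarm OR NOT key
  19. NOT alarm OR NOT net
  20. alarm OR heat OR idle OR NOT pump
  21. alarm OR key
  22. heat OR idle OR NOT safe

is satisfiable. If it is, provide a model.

Unsatisfiable — no assignment works.

Case safe = True:
  (NOT heat) forces heat = False.
  (heat OR net OR NOT safe) forces net = True.
  (NOT key OR NOT safe) forces key = False.
  (NOT alarm OR key) forces alarm = False.
  Clause (alarm OR key) is falsified — contradiction.
Case safe = False:
  Clause (safe) is falsified — contradiction.
Both cases fail, so the formula is unsatisfiable.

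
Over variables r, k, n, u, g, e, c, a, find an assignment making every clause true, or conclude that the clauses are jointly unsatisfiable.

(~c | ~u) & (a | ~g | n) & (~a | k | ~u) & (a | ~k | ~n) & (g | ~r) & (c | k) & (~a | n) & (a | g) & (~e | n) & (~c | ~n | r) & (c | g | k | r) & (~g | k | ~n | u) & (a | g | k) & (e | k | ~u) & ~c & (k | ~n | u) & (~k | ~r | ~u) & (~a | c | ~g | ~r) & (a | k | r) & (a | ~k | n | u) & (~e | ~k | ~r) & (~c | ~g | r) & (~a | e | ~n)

Unit clause (~c) forces c = False.
In (c | k) only k is left, so k = True.
Try r = True:
  (g | ~r) forces g = True.
  (~k | ~r | ~u) forces u = False.
  (~a | c | ~g | ~r) forces a = False.
  (a | ~g | n) forces n = True.
  clause (a | ~k | ~n) is falsified — backtrack.
So r = False.
Set n = True.
  then (a | ~k | ~n) forces a = True.
  then (~a | e | ~n) forces e = True.
Set u = False.
Set g = False.
All clauses satisfied.

r: False; k: True; n: True; u: False; g: False; e: True; c: False; a: True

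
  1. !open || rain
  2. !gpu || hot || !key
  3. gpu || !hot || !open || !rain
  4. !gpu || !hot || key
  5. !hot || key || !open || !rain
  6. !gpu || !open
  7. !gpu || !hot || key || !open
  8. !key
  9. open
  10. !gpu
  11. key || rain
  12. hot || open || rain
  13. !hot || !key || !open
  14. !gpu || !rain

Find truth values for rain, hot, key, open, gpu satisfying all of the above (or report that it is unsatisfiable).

Unit clause (!key) forces key = False.
Unit clause (open) forces open = True.
Unit clause (!gpu) forces gpu = False.
In (key || rain) only rain is left, so rain = True.
In (gpu || !hot || !open || !rain) only !hot is left, so hot = False.
All clauses satisfied.

rain=T, hot=F, key=F, open=T, gpu=F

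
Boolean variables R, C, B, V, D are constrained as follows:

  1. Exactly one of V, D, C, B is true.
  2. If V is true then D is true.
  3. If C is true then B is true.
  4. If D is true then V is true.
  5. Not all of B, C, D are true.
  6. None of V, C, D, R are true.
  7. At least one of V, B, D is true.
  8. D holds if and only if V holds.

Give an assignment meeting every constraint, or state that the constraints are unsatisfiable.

R = False, C = False, B = True, V = False, D = False

  (1) {V, D, C, B}: 1 true — exactly one ✓
  (2) V=F ⇒ D: vacuous ✓
  (3) C=F ⇒ B: vacuous ✓
  (4) D=F ⇒ V: vacuous ✓
  (5) {B, C, D}: 1/3 true — not all ✓
  (6) {V, C, D, R}: 0 true — none ✓
  (7) {V, B, D}: 1 true — at least one ✓
  (8) D=F, V=F — same ✓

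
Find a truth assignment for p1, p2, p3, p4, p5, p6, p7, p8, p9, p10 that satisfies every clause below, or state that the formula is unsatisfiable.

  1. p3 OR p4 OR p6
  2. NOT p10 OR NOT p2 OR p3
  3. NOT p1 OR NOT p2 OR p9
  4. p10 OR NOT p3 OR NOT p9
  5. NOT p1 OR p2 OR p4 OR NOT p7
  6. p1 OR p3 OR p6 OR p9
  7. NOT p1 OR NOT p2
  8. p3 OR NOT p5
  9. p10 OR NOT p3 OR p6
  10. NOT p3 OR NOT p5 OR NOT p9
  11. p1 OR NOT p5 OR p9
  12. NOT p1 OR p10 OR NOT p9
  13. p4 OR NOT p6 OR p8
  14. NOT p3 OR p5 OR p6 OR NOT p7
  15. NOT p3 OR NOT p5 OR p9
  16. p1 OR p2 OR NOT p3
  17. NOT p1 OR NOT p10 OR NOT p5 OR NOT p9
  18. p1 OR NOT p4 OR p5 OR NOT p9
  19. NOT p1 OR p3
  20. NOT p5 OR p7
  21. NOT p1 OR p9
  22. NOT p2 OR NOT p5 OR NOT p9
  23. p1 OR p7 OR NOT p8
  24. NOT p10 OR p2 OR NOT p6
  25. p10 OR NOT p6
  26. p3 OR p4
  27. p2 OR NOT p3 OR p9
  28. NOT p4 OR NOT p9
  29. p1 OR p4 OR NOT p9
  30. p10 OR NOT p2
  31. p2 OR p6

p1=F, p2=T, p3=T, p4=T, p5=F, p6=F, p7=F, p8=F, p9=F, p10=T

Set p1 = False.
Set p2 = True.
  then (p10 OR NOT p2) forces p10 = True.
  then (NOT p10 OR NOT p2 OR p3) forces p3 = True.
Set p4 = True.
  then (NOT p4 OR NOT p9) forces p9 = False.
  then (p1 OR NOT p5 OR p9) forces p5 = False.
Set p6 = False.
  then (NOT p3 OR p5 OR p6 OR NOT p7) forces p7 = False.
  then (p1 OR p7 OR NOT p8) forces p8 = False.
All clauses satisfied.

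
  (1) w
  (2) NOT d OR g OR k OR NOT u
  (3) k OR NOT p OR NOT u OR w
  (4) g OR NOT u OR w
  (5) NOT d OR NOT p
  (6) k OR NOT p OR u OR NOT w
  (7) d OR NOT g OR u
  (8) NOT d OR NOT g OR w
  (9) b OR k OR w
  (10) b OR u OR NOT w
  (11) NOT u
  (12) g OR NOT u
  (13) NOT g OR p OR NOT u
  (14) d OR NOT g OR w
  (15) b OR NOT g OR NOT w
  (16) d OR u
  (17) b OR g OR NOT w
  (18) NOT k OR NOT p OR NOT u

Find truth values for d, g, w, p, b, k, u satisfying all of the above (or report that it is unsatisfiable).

d = True, g = False, w = True, p = False, b = True, k = False, u = False

Unit clause (w) forces w = True.
Unit clause (NOT u) forces u = False.
In (d OR u) only d is left, so d = True.
In (NOT d OR NOT p) only NOT p is left, so p = False.
In (b OR u OR NOT w) only b is left, so b = True.
Set g = False.
Set k = False.
All clauses satisfied.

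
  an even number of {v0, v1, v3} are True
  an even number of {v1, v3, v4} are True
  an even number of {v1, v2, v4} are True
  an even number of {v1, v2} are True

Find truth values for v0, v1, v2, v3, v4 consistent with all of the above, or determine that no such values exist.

v0: False, v1: True, v2: True, v3: True, v4: False

{v0, v1, v3}: 2 true → even ✓
{v1, v3, v4}: 2 true → even ✓
{v1, v2, v4}: 2 true → even ✓
{v1, v2}: 2 true → even ✓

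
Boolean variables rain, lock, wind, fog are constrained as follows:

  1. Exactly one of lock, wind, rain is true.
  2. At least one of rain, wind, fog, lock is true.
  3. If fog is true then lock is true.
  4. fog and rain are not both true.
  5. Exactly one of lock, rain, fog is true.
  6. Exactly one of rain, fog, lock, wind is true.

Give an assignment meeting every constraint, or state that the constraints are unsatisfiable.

rain = True, lock = False, wind = False, fog = False

  (1) {lock, wind, rain}: 1 true — exactly one ✓
  (2) {rain, wind, fog, lock}: 1 true — at least one ✓
  (3) fog=F ⇒ lock: vacuous ✓
  (4) fog=F, rain=T — not both ✓
  (5) {lock, rain, fog}: 1 true — exactly one ✓
  (6) {rain, fog, lock, wind}: 1 true — exactly one ✓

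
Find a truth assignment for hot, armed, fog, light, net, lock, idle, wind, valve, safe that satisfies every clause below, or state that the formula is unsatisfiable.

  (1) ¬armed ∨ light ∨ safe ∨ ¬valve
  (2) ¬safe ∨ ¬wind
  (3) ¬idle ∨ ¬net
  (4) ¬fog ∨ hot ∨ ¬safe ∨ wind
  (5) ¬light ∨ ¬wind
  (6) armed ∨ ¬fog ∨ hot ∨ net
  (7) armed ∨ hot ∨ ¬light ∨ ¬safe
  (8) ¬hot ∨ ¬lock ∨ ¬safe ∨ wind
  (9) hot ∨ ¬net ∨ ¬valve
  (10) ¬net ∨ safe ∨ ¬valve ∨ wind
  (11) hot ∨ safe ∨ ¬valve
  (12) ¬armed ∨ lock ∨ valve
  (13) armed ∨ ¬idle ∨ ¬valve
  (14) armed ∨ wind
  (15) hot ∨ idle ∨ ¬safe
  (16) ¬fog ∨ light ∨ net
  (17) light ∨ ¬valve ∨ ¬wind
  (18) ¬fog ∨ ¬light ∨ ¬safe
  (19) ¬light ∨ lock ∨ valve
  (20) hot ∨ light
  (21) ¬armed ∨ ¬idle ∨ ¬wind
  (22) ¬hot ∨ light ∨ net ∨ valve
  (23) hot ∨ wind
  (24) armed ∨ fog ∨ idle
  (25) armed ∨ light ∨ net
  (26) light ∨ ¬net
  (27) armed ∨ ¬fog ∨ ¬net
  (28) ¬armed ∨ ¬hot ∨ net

hot = True; armed = True; fog = False; light = True; net = True; lock = False; idle = False; wind = False; valve = True; safe = True

Set hot = True.
Set armed = True.
  then (¬armed ∨ ¬hot ∨ net) forces net = True.
  then (¬idle ∨ ¬net) forces idle = False.
  then (light ∨ ¬net) forces light = True.
  then (¬light ∨ ¬wind) forces wind = False.
Set fog = False.
Set lock = False.
  then (¬armed ∨ lock ∨ valve) forces valve = True.
  then (¬net ∨ safe ∨ ¬valve ∨ wind) forces safe = True.
All clauses satisfied.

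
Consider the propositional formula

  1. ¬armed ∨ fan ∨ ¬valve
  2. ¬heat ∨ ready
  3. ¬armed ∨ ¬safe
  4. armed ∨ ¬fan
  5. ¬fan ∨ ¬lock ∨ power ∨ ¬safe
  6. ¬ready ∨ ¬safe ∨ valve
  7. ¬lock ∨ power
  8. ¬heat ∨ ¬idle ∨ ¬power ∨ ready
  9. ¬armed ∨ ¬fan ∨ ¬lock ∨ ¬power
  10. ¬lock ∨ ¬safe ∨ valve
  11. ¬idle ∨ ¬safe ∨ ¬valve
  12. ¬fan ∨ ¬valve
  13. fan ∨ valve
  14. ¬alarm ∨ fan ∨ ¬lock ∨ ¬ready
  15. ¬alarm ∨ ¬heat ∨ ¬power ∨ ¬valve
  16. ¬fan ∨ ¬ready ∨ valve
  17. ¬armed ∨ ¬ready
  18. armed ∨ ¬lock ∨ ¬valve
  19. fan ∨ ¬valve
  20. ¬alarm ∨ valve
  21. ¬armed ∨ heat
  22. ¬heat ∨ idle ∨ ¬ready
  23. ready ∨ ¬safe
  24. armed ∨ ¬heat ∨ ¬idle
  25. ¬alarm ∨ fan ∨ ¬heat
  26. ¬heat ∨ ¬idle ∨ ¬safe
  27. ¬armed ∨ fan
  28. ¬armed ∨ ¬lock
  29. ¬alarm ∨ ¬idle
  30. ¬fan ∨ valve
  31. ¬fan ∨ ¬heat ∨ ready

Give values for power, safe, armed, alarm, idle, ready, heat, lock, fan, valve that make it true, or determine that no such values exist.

Case valve = True:
  (¬fan ∨ ¬valve) forces fan = False.
  Clause (fan ∨ ¬valve) is falsified — contradiction.
Case valve = False:
  (fan ∨ valve) forces fan = True.
  Clause (¬fan ∨ valve) is falsified — contradiction.
Both cases fail, so the formula is unsatisfiable.

UNSATISFIABLE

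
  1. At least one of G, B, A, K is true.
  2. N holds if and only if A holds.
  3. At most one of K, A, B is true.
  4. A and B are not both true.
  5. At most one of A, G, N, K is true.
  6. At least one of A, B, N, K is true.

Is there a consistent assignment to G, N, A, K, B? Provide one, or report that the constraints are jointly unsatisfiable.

G=T; N=F; A=F; K=F; B=T

  (1) {G, B, A, K}: 2 true — at least one ✓
  (2) N=F, A=F — same ✓
  (3) {K, A, B}: 1 true — at most one ✓
  (4) A=F, B=T — not both ✓
  (5) {A, G, N, K}: 1 true — at most one ✓
  (6) {A, B, N, K}: 1 true — at least one ✓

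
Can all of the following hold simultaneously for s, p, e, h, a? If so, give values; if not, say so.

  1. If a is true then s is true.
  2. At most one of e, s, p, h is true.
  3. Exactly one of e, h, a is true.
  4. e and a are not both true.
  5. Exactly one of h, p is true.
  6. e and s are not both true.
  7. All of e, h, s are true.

No satisfying assignment exists.

Case s = True:
  (2) with s=T forces e = False.
  Constraint (7) is violated (e=F) — contradiction.
Case s = False:
  Constraint (7) is violated (s=F) — contradiction.
Both cases fail — unsatisfiable.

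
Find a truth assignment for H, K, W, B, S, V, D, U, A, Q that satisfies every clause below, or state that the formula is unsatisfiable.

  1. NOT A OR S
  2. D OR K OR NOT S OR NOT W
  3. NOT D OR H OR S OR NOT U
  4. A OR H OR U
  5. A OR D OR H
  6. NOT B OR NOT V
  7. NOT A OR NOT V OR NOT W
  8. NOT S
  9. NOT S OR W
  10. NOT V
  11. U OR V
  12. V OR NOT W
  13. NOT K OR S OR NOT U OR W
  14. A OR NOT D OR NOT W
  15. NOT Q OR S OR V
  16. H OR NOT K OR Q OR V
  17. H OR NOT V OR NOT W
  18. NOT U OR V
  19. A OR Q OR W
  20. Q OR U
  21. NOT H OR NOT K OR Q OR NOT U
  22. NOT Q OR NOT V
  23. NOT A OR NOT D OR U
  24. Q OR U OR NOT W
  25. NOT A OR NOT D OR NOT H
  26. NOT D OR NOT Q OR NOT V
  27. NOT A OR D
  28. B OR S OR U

Case S = True:
  Clause (NOT S) is falsified — contradiction.
Case S = False:
  (NOT A OR S) forces A = False.
  (NOT V) forces V = False.
  (U OR V) forces U = True.
  Clause (NOT U OR V) is falsified — contradiction.
Both cases fail, so the formula is unsatisfiable.

Unsatisfiable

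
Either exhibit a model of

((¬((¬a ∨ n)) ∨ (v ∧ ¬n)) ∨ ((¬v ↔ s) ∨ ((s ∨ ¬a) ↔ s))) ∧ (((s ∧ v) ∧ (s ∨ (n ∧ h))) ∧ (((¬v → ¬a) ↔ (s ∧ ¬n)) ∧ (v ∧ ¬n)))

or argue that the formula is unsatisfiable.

n = False, v = True, h = False, s = True, a = True

  (¬((¬a ∨ n)) ∨ (v ∧ ¬n)) ∨ ((¬v ↔ s) ∨ ((s ∨ ¬a) ↔ s)) = True
    ¬((¬a ∨ n)) ∨ (v ∧ ¬n) = True
      ¬((¬a ∨ n)) = True
        ¬a ∨ n = False
          ¬a = False
      v ∧ ¬n = True
        ¬n = True
    (¬v ↔ s) ∨ ((s ∨ ¬a) ↔ s) = True
      ¬v ↔ s = False
        ¬v = False
      (s ∨ ¬a) ↔ s = True
        s ∨ ¬a = True
          ¬a = False
  ((s ∧ v) ∧ (s ∨ (n ∧ h))) ∧ (((¬v → ¬a) ↔ (s ∧ ¬n)) ∧ (v ∧ ¬n)) = True
    (s ∧ v) ∧ (s ∨ (n ∧ h)) = True
      s ∧ v = True
      s ∨ (n ∧ h) = True
        n ∧ h = False
    ((¬v → ¬a) ↔ (s ∧ ¬n)) ∧ (v ∧ ¬n) = True
      (¬v → ¬a) ↔ (s ∧ ¬n) = True
        ¬v → ¬a = True
          ¬v = False
          ¬a = False
        s ∧ ¬n = True
          ¬n = True
      v ∧ ¬n = True
        ¬n = True
Both conjuncts True, so the formula holds.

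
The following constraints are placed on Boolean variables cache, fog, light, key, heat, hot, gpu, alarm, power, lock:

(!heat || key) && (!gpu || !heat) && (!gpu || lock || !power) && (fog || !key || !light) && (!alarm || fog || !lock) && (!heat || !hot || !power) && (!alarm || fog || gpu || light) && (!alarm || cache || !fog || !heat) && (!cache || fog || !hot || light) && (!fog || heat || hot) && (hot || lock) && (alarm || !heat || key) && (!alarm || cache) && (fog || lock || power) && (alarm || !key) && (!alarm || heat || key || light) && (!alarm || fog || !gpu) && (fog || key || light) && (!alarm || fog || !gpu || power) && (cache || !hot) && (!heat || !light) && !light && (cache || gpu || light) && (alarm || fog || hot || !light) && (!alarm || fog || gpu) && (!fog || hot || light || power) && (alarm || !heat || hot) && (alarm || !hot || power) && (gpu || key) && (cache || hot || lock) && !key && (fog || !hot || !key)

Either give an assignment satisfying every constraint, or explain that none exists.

Unit clause (!light) forces light = False.
Unit clause (!key) forces key = False.
In (!heat || key) only !heat is left, so heat = False.
In (!alarm || heat || key || light) only !alarm is left, so alarm = False.
In (fog || key || light) only fog is left, so fog = True.
In (gpu || key) only gpu is left, so gpu = True.
In (!fog || heat || hot) only hot is left, so hot = True.
In (cache || !hot) only cache is left, so cache = True.
In (alarm || !hot || power) only power is left, so power = True.
In (!gpu || lock || !power) only lock is left, so lock = True.
All clauses satisfied.

cache=T, fog=T, light=F, key=F, heat=F, hot=T, gpu=T, alarm=F, power=T, lock=T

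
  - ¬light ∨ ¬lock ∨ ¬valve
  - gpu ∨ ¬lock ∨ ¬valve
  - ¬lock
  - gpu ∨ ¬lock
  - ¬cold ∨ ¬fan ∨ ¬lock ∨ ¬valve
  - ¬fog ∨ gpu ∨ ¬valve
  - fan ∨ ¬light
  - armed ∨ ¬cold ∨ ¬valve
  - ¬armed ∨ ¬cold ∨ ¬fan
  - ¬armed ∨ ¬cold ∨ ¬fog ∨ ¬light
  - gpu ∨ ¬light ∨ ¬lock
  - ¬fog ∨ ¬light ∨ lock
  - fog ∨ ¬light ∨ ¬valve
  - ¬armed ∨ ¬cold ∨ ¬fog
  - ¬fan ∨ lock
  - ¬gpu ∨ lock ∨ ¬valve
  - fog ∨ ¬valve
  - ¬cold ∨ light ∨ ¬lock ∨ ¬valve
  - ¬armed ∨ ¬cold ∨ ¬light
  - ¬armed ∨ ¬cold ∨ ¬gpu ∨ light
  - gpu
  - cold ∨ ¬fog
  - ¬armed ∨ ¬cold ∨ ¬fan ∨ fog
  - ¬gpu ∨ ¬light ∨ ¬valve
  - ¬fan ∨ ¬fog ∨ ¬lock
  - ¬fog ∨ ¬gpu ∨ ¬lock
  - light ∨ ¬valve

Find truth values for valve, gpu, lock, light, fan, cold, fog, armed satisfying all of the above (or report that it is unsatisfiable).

Unit clause (¬lock) forces lock = False.
In (¬fan ∨ lock) only ¬fan is left, so fan = False.
Unit clause (gpu) forces gpu = True.
In (fan ∨ ¬light) only ¬light is left, so light = False.
In (¬gpu ∨ lock ∨ ¬valve) only ¬valve is left, so valve = False.
Set cold = False.
  then (cold ∨ ¬fog) forces fog = False.
Set armed = True.
All clauses satisfied.

valve: False; gpu: True; lock: False; light: False; fan: False; cold: False; fog: False; armed: True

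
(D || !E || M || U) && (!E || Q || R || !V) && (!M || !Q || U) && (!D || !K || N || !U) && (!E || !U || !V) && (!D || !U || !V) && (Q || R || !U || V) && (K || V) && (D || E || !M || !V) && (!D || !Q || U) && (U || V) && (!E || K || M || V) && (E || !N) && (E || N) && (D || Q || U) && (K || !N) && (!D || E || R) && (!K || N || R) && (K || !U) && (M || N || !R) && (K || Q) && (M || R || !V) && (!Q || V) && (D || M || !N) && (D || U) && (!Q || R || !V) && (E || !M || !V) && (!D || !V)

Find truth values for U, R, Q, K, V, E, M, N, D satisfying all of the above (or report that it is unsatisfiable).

U=T, R=T, Q=F, K=T, V=F, E=T, M=T, N=T, D=F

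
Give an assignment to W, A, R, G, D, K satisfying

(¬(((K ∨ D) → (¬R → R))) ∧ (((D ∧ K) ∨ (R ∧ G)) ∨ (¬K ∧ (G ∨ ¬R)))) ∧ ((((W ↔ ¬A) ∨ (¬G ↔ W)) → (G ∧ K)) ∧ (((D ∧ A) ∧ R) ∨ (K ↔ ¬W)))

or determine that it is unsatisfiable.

W = False; A = False; R = False; G = False; D = True; K = True

  ¬(((K ∨ D) → (¬R → R))) ∧ (((D ∧ K) ∨ (R ∧ G)) ∨ (¬K ∧ (G ∨ ¬R))) = True
    ¬(((K ∨ D) → (¬R → R))) = True
      (K ∨ D) → (¬R → R) = False
        K ∨ D = True
        ¬R → R = False
          ¬R = True
    ((D ∧ K) ∨ (R ∧ G)) ∨ (¬K ∧ (G ∨ ¬R)) = True
      (D ∧ K) ∨ (R ∧ G) = True
        D ∧ K = True
        R ∧ G = False
      ¬K ∧ (G ∨ ¬R) = False
        ¬K = False
        G ∨ ¬R = True
          ¬R = True
  (((W ↔ ¬A) ∨ (¬G ↔ W)) → (G ∧ K)) ∧ (((D ∧ A) ∧ R) ∨ (K ↔ ¬W)) = True
    ((W ↔ ¬A) ∨ (¬G ↔ W)) → (G ∧ K) = True
      (W ↔ ¬A) ∨ (¬G ↔ W) = False
        W ↔ ¬A = False
          ¬A = True
        ¬G ↔ W = False
          ¬G = True
      G ∧ K = False
    ((D ∧ A) ∧ R) ∨ (K ↔ ¬W) = True
      (D ∧ A) ∧ R = False
        D ∧ A = False
      K ↔ ¬W = True
        ¬W = True
Both conjuncts True, so the formula holds.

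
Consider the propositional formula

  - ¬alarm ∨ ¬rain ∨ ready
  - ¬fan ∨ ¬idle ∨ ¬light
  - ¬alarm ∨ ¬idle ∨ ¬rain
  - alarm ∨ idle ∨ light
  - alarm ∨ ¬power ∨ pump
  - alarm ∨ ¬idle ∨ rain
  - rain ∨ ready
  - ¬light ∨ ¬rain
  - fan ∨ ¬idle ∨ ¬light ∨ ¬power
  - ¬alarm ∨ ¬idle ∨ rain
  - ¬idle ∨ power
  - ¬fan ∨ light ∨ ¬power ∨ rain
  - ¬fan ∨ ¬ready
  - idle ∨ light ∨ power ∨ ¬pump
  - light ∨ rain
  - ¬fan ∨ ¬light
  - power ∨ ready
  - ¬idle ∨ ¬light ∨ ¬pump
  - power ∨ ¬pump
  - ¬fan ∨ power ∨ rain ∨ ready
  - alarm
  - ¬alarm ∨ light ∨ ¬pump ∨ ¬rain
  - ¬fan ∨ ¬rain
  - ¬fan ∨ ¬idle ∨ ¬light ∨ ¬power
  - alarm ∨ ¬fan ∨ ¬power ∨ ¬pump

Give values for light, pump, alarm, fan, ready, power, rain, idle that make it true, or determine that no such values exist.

light: True, pump: False, alarm: True, fan: False, ready: True, power: False, rain: False, idle: False

Unit clause (alarm) forces alarm = True.
Set light = True.
  then (¬light ∨ ¬rain) forces rain = False.
  then (¬alarm ∨ ¬idle ∨ rain) forces idle = False.
  then (¬fan ∨ ¬light) forces fan = False.
  then (rain ∨ ready) forces ready = True.
Set pump = False.
Set power = False.
All clauses satisfied.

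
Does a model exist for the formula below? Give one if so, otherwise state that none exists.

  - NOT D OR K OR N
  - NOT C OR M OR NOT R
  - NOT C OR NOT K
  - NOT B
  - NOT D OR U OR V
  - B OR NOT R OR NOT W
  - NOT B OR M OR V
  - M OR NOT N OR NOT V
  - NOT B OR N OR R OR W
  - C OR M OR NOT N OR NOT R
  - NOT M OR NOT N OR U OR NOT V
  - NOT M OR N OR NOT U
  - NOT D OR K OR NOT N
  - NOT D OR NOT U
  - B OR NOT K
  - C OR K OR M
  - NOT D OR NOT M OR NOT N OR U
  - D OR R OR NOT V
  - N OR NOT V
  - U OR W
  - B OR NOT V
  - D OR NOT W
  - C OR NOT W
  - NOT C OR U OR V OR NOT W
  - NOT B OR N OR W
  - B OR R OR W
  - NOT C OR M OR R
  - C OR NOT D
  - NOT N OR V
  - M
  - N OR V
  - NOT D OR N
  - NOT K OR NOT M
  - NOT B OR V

Case B = True:
  Clause (NOT B) is falsified — contradiction.
Case B = False:
  (B OR NOT K) forces K = False.
  (B OR NOT V) forces V = False.
  (NOT N OR V) forces N = False.
  Clause (N OR V) is falsified — contradiction.
Both cases fail, so the formula is unsatisfiable.

UNSATISFIABLE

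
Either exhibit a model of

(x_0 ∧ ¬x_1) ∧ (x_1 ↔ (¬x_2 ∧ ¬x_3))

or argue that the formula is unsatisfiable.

x_0 = True, x_1 = False, x_2 = True, x_3 = False

  x_0 ∧ ¬x_1 = True
    ¬x_1 = True
  x_1 ↔ (¬x_2 ∧ ¬x_3) = True
    ¬x_2 ∧ ¬x_3 = False
      ¬x_2 = False
      ¬x_3 = True
Both conjuncts True, so the formula holds.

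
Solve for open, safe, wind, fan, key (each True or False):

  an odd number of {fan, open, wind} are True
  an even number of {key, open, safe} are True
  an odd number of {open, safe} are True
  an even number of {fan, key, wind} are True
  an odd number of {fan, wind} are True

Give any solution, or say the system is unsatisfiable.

open = False, safe = True, wind = False, fan = True, key = True

{fan, open, wind}: 1 true → odd ✓
{key, open, safe}: 2 true → even ✓
{open, safe}: 1 true → odd ✓
{fan, key, wind}: 2 true → even ✓
{fan, wind}: 1 true → odd ✓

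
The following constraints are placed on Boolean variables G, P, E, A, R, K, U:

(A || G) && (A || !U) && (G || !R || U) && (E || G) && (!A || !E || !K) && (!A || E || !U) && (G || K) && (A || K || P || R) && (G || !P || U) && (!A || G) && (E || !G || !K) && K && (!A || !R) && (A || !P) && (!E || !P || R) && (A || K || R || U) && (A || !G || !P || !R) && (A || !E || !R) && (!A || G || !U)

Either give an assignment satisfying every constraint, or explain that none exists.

G=T; P=F; E=T; A=F; R=F; K=T; U=F

Unit clause (K) forces K = True.
Try G = False:
  (A || G) forces A = True.
  clause (!A || G) is falsified — backtrack.
So G = True.
  then (E || !G || !K) forces E = True.
  then (!A || !E || !K) forces A = False.
  then (A || !P) forces P = False.
  then (A || !E || !R) forces R = False.
  then (A || !U) forces U = False.
All clauses satisfied.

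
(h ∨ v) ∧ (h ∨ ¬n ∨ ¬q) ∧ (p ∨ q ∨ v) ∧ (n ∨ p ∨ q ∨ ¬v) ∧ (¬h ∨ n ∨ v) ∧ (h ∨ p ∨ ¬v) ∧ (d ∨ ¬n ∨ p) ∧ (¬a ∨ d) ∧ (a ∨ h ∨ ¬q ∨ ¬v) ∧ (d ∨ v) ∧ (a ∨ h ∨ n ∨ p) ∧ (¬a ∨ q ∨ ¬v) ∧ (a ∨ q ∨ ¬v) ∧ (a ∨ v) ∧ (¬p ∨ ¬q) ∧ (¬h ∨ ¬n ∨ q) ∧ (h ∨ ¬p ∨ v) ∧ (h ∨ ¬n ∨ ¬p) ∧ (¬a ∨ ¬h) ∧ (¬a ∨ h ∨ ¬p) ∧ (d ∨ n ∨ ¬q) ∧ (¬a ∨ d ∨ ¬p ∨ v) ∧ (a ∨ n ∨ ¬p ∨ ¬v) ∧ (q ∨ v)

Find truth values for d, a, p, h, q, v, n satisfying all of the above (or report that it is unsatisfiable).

d=T; a=F; p=F; h=T; q=T; v=T; n=F

Set d = True.
Set a = False.
  then (a ∨ v) forces v = True.
  then (a ∨ q ∨ ¬v) forces q = True.
  then (¬p ∨ ¬q) forces p = False.
  then (h ∨ p ∨ ¬v) forces h = True.
Set n = False.
All clauses satisfied.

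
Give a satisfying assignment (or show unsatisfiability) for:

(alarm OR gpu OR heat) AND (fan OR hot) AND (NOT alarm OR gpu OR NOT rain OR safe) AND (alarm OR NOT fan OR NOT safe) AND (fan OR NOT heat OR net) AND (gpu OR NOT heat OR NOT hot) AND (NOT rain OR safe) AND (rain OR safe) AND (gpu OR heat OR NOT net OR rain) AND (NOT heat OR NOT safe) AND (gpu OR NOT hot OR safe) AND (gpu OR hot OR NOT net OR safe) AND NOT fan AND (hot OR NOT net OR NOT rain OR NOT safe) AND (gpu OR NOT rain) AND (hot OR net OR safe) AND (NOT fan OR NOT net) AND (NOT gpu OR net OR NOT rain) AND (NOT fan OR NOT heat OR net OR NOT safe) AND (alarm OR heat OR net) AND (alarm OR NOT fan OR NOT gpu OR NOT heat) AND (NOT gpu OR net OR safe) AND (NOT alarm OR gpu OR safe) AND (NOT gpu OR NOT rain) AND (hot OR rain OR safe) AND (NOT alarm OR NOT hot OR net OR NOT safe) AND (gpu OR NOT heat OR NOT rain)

Unit clause (NOT fan) forces fan = False.
In (fan OR hot) only hot is left, so hot = True.
Set safe = True.
  then (NOT heat OR NOT safe) forces heat = False.
Set alarm = True.
  then (NOT alarm OR NOT hot OR net OR NOT safe) forces net = True.
Try rain = True:
  (gpu OR NOT rain) forces gpu = True.
  clause (NOT gpu OR NOT rain) is falsified — backtrack.
So rain = False.
  then (gpu OR heat OR NOT net OR rain) forces gpu = True.
All clauses satisfied.

safe = True, alarm = True, hot = True, rain = False, net = True, fan = False, heat = False, gpu = True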